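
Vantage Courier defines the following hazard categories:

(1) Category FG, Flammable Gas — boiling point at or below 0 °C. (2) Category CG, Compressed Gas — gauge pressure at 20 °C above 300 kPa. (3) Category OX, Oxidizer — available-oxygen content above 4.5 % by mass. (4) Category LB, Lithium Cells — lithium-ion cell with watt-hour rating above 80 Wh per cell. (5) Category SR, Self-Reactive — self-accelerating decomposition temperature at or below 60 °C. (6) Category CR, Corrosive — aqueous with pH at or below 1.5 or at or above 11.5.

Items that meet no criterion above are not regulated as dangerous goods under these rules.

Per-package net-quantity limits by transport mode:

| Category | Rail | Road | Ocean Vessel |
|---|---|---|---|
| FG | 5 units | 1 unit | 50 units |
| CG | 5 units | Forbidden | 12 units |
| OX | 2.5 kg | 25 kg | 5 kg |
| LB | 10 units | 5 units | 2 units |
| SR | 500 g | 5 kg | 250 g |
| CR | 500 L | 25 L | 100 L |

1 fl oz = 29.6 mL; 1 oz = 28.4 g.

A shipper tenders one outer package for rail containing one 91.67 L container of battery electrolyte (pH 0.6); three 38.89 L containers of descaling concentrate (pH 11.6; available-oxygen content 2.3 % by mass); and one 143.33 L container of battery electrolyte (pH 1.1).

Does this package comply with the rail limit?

Yes

pH 0.6 meets the Category CR criterion (Corrosive), so the battery electrolyte is Category CR.
With pH 11.6 (≥ 11.5), the descaling concentrate falls in Category CR.
pH 1.1 meets the Category CR criterion (Corrosive), so the battery electrolyte is Category CR.
Category CR net quantity: 91.67 L + (three 38.89 L containers = 116.67 L) + 143.33 L = 351.67 L.
That is within the Category CR rail limit of 500 L.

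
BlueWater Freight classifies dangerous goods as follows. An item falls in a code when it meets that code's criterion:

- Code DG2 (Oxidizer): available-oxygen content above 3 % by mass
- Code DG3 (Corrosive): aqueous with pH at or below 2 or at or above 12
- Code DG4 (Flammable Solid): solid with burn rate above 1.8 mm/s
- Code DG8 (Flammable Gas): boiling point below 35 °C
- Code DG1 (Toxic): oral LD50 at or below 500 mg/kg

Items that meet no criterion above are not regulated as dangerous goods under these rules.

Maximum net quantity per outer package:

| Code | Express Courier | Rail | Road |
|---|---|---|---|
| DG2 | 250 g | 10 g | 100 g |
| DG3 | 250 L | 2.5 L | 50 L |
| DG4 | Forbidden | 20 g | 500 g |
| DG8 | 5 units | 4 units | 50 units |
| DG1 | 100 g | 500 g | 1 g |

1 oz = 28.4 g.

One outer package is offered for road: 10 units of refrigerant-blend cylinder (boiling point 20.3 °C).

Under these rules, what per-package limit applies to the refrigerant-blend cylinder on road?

50 units

With boiling point 20.3 °C (< 35 °C), the refrigerant-blend cylinder falls in Code DG8.
The road limit for Code DG8 is 50 units.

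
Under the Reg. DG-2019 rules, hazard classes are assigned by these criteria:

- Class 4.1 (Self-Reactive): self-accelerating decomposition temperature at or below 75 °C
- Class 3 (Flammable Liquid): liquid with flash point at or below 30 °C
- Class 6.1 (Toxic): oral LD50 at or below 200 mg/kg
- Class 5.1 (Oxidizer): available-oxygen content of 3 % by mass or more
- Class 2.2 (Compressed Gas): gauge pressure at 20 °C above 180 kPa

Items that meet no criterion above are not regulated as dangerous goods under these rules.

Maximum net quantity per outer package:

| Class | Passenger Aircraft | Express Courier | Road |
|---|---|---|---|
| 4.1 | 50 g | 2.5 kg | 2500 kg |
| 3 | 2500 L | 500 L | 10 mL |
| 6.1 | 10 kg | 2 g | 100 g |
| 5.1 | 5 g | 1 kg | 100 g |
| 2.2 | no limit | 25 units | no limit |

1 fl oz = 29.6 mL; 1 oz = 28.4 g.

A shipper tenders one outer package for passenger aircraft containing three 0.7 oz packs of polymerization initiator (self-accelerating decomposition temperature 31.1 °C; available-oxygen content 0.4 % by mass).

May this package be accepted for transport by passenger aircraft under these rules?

No

Polymerization initiator: self-accelerating decomposition temperature 31.1 °C ≤ 75 °C → Class 4.1 (Self-Reactive).
Class 4.1 quantity: three 0.7 oz packs = 59.64 g.
59.64 g exceeds the passenger aircraft limit of 50 g for Class 4.1.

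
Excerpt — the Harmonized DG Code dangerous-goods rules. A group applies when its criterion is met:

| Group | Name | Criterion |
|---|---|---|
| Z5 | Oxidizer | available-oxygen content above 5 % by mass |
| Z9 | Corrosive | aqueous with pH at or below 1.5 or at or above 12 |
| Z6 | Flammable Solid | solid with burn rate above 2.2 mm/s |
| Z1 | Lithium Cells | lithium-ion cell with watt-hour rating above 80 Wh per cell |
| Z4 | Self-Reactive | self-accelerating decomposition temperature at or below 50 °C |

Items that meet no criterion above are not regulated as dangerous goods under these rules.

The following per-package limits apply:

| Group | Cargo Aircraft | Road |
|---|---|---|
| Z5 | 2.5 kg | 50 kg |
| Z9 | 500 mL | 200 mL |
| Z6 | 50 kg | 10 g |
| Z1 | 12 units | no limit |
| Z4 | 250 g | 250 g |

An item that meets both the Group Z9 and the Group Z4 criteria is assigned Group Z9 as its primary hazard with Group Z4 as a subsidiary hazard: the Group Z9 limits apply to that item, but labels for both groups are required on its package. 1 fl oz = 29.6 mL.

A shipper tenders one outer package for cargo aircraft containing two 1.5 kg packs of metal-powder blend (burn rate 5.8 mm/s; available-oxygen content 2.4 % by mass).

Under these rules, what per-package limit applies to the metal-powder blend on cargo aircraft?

50 kg

Metal-powder blend: burn rate 5.8 mm/s > 2.2 mm/s → Group Z6 (Flammable Solid).
The cargo aircraft limit for Group Z6 is 50 kg.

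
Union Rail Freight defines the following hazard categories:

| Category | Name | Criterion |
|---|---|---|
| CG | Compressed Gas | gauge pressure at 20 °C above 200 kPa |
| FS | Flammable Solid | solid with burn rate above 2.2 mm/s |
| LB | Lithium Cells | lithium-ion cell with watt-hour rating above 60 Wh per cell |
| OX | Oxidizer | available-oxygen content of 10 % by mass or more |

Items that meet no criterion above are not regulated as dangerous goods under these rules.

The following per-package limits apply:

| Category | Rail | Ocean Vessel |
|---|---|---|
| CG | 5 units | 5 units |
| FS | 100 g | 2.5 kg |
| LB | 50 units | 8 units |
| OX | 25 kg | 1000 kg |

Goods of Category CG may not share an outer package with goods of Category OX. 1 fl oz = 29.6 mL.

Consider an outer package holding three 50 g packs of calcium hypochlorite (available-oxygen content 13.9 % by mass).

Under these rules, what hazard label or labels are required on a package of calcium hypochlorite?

Category OX

Calcium hypochlorite: available-oxygen content 13.9 % by mass ≥ 10 % by mass → Category OX (Oxidizer).
Only the Category OX label is required.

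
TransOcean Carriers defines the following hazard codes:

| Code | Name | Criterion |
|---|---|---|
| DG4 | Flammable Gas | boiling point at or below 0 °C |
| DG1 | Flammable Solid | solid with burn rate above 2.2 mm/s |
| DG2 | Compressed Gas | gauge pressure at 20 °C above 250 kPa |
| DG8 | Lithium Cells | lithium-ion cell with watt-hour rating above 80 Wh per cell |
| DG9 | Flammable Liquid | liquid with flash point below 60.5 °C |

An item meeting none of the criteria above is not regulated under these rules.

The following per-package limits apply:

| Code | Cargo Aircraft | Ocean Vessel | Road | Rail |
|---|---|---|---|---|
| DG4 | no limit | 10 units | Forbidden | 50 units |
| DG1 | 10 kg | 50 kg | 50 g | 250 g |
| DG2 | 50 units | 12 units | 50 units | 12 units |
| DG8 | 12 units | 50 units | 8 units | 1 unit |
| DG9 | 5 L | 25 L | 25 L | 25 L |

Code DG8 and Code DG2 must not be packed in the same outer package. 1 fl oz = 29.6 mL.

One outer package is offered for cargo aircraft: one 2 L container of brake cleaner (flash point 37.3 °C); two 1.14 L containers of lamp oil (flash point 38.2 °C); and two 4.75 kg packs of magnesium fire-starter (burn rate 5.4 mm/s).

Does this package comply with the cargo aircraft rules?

Yes

The brake cleaner has flash point 37.3 °C, which is < 60.5 °C, so it is Code DG9 (Flammable Liquid).
With flash point 38.2 °C (< 60.5 °C), the lamp oil falls in Code DG9.
Magnesium fire-starter: burn rate 5.4 mm/s > 2.2 mm/s → Code DG1 (Flammable Solid).
Code DG1 quantity: two 4.75 kg packs = 9.5 kg.
9.5 kg is within the cargo aircraft limit of 10 kg for Code DG1.
Code DG9 net quantity: 2 L + (two 1.14 L containers = 2.28 L) = 4.28 L.
4.28 L ≤ 5 L (cargo aircraft limit, Code DG9) — within limit.
The segregation rule (Code DG8 with Code DG2) does not apply to Code DG1 with Code DG9.
Every hazard code is within its cargo aircraft limit and no segregation rule is violated.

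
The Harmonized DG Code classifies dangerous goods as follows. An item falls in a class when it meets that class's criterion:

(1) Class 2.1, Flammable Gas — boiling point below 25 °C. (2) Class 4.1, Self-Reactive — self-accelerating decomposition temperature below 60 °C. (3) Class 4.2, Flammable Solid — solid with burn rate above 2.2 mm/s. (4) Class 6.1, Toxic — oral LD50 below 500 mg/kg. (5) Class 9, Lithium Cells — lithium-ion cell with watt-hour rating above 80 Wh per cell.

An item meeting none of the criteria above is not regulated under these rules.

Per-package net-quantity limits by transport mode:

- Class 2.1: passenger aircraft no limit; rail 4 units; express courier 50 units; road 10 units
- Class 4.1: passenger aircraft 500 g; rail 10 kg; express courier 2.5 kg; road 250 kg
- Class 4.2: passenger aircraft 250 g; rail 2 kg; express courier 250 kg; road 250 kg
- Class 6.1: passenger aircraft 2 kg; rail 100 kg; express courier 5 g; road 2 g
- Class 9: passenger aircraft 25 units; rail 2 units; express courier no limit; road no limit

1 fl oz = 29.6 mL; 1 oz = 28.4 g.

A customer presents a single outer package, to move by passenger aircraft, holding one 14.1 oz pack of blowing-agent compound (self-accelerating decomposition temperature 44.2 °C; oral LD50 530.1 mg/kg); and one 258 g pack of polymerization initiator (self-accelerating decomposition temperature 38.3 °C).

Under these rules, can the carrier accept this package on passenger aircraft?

No

With self-accelerating decomposition temperature 44.2 °C (< 60 °C), the blowing-agent compound falls in Class 4.1.
Polymerization initiator: self-accelerating decomposition temperature 38.3 °C < 60 °C → Class 4.1 (Self-Reactive).
Class 4.1 net quantity: (one 14.1 oz pack = 400.44 g) + 258 g = 658.44 g.
658.44 g exceeds the passenger aircraft limit of 500 g for Class 4.1.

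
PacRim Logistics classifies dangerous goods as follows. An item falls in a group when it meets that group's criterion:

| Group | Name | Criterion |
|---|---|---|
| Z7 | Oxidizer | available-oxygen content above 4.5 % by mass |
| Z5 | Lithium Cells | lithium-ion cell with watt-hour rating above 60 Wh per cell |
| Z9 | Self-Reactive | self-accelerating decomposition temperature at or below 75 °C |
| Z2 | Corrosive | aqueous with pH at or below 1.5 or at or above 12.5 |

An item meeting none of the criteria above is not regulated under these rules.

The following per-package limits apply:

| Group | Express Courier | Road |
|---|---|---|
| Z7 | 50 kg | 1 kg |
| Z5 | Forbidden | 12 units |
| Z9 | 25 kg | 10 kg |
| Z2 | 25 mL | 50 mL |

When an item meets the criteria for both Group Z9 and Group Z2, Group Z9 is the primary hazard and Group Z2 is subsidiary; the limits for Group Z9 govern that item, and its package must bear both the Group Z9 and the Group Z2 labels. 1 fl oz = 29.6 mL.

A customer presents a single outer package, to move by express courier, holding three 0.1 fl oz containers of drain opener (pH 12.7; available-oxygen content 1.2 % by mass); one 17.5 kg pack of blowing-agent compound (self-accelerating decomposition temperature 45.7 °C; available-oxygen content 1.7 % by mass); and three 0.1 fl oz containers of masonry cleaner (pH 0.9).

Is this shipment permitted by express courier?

Yes

With pH 12.7 (≥ 12.5), the drain opener falls in Group Z2.
Self-accelerating decomposition temperature 45.7 °C meets the Group Z9 criterion (Self-Reactive), so the blowing-agent compound is Group Z9.
pH 0.9 meets the Group Z2 criterion (Corrosive), so the masonry cleaner is Group Z2.
Group Z9 quantity: 17.5 kg.
17.5 kg is within the express courier limit of 25 kg for Group Z9.
Group Z2 net quantity: (three 0.1 fl oz containers = 8.88 mL) + (three 0.1 fl oz containers = 8.88 mL) = 17.76 mL.
17.76 mL is within the express courier limit of 25 mL for Group Z2.
Every hazard group is within its express courier limit and no segregation rule is violated.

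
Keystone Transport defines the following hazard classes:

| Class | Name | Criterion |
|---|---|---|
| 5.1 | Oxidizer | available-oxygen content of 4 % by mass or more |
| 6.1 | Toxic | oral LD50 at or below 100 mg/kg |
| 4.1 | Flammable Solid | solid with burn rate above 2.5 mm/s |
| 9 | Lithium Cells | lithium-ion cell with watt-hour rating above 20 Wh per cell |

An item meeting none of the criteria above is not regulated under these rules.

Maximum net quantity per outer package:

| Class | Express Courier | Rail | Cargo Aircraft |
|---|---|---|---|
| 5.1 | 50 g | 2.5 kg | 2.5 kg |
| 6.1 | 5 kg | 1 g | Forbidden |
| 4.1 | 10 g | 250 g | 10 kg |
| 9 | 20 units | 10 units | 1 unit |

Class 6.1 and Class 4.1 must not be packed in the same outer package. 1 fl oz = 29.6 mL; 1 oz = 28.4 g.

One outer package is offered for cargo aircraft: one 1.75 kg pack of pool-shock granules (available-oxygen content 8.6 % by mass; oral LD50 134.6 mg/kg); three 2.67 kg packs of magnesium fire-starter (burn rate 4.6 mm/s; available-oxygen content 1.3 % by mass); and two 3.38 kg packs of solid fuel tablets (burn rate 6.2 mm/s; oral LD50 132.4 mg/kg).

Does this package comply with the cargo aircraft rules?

No

Available-oxygen content 8.6 % by mass meets the Class 5.1 criterion (Oxidizer), so the pool-shock granules are Class 5.1.
With burn rate 4.6 mm/s (> 2.5 mm/s), the magnesium fire-starter falls in Class 4.1.
Burn rate 6.2 mm/s meets the Class 4.1 criterion (Flammable Solid), so the solid fuel tablets are Class 4.1.
Total Class 4.1: (three 2.67 kg packs = 8.01 kg) + (two 3.38 kg packs = 6.76 kg) = 14.77 kg.
14.77 kg > 10 kg (cargo aircraft limit, Class 4.1) — over the limit.
Class 5.1 quantity: 1.75 kg.
1.75 kg is within the cargo aircraft limit of 2.5 kg for Class 5.1.
The segregation rule (Class 6.1 with Class 4.1) does not apply to Class 4.1 with Class 5.1.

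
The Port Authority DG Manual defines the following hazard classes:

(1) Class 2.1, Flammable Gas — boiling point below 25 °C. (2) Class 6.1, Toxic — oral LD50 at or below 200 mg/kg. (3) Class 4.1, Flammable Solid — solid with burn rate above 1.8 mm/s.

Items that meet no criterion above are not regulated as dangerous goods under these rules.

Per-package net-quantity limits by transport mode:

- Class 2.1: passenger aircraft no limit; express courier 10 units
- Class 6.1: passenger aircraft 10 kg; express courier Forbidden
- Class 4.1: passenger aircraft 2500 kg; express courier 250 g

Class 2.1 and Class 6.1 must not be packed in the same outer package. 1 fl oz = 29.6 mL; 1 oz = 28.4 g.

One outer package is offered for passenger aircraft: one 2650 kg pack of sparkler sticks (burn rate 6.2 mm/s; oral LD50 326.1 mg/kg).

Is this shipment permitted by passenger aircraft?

Burn rate 6.2 mm/s meets the Class 4.1 criterion (Flammable Solid), so the sparkler sticks are Class 4.1.
Class 4.1 quantity: 2650 kg.
2650 kg exceeds the passenger aircraft limit of 2500 kg for Class 4.1.

No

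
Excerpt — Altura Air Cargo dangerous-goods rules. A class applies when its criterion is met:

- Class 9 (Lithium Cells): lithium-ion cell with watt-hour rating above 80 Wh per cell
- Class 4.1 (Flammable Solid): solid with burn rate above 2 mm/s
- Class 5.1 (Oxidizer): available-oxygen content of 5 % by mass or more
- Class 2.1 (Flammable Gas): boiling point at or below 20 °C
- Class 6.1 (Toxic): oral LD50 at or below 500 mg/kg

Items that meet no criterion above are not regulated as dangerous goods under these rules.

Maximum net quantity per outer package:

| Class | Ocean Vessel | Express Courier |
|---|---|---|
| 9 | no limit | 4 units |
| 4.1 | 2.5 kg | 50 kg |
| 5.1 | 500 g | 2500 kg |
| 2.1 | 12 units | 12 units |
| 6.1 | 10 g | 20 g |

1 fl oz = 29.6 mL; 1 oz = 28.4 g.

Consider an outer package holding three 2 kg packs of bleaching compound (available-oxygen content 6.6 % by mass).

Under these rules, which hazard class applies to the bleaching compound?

With available-oxygen content 6.6 % by mass (≥ 5 % by mass), the bleaching compound falls in Class 5.1.

Class 5.1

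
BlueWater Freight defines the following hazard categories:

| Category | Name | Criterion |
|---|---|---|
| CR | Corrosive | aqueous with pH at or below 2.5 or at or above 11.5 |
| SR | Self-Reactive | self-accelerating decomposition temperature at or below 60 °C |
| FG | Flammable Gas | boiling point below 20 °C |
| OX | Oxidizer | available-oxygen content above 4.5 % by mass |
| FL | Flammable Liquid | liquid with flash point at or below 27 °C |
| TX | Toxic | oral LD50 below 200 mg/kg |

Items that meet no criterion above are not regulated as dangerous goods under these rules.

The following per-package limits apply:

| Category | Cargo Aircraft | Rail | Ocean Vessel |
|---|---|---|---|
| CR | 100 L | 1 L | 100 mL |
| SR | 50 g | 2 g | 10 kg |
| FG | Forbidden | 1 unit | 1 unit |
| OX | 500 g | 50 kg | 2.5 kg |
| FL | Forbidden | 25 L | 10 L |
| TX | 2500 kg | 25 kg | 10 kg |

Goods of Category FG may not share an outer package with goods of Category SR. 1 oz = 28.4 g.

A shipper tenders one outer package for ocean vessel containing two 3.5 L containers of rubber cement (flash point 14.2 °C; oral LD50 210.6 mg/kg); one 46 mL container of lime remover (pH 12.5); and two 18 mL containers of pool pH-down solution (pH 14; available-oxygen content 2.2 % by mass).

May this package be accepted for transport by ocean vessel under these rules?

The rubber cement has flash point 14.2 °C, which is ≤ 27 °C, so it is Category FL (Flammable Liquid).
With pH 12.5 (≥ 11.5), the lime remover falls in Category CR.
With pH 14 (≥ 11.5), the pool pH-down solution falls in Category CR.
Category CR net quantity: 46 mL + (two 18 mL containers = 36 mL) = 82 mL.
82 mL ≤ 100 mL (ocean vessel limit, Category CR) — within limit.
Category FL quantity: two 3.5 L containers = 7 L.
7 L is within the ocean vessel limit of 10 L for Category FL.
The segregation rule (Category FG with Category SR) does not apply to Category CR with Category FL.
Every hazard category is within its ocean vessel limit and no segregation rule is violated.

Yes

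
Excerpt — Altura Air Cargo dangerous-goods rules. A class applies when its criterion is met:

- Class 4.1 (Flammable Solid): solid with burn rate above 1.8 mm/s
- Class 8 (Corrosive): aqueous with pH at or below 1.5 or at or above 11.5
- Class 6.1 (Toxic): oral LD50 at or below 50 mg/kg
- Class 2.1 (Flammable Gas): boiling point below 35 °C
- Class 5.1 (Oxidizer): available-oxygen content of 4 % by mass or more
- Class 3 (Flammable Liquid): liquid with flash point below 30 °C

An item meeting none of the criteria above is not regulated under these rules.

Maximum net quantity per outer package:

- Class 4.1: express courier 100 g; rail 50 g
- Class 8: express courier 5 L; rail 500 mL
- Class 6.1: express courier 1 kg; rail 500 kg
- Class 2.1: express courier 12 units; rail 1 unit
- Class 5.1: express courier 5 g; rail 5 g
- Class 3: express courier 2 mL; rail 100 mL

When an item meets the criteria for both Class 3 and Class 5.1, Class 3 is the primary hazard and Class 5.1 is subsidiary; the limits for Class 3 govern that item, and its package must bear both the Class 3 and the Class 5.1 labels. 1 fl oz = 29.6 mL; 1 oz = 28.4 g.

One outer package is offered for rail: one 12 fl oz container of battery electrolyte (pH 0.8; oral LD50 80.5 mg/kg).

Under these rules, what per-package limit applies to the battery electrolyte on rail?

pH 0.8 meets the Class 8 criterion (Corrosive), so the battery electrolyte is Class 8.
The rail limit for Class 8 is 500 mL.

500 mL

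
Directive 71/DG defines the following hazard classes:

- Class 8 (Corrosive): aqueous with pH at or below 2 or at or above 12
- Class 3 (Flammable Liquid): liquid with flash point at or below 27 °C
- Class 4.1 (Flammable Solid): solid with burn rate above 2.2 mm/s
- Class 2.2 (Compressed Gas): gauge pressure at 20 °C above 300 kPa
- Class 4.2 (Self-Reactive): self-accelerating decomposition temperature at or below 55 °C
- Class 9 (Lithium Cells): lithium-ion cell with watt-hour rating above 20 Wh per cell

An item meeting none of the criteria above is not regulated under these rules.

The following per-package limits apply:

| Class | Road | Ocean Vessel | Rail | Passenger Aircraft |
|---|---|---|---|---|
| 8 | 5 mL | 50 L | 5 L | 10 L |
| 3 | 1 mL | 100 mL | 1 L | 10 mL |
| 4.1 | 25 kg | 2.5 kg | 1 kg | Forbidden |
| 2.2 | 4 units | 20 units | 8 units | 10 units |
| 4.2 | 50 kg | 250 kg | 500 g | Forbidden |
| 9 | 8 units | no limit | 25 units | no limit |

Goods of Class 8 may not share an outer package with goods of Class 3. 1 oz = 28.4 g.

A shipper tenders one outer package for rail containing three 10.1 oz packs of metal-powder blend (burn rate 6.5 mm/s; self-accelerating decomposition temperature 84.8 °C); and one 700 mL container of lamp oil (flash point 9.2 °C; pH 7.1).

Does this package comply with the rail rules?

The metal-powder blend has burn rate 6.5 mm/s, which is > 2.2 mm/s, so it is Class 4.1 (Flammable Solid).
The lamp oil has flash point 9.2 °C, which is ≤ 27 °C, so it is Class 3 (Flammable Liquid).
Class 4.1 quantity: three 10.1 oz packs = 860.52 g.
860.52 g is within the rail limit of 1 kg for Class 4.1.
Class 3 quantity: 700 mL.
700 mL is within the rail limit of 1 L for Class 3.
The segregation rule (Class 8 with Class 3) does not apply to Class 4.1 with Class 3.
Every hazard class is within its rail limit and no segregation rule is violated.

Yes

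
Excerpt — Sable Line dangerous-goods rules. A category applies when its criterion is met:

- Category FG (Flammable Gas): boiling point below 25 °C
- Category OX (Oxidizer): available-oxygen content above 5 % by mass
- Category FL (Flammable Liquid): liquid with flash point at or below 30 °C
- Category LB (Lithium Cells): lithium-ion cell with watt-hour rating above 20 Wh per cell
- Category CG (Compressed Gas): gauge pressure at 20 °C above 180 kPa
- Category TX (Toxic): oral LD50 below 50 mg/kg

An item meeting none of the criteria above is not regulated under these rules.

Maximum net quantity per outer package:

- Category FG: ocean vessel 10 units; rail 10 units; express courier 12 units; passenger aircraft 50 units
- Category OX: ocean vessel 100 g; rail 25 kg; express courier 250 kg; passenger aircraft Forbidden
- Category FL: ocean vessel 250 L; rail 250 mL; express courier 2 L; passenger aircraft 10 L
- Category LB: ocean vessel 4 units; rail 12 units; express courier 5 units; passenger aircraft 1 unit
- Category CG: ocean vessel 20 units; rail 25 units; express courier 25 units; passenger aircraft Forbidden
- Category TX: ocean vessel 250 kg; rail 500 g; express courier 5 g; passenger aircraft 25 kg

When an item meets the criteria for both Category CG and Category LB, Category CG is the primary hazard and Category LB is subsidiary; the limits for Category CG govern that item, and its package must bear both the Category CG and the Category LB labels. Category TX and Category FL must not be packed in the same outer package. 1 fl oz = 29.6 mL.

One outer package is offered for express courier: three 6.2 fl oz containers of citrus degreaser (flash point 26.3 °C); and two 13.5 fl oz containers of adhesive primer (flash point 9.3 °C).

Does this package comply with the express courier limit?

Yes

The citrus degreaser has flash point 26.3 °C, which is ≤ 30 °C, so it is Category FL (Flammable Liquid).
Adhesive primer: flash point 9.3 °C ≤ 30 °C → Category FL (Flammable Liquid).
Category FL net quantity: (three 6.2 fl oz containers = 550.56 mL) + (two 13.5 fl oz containers = 799.2 mL) = 1349.76 mL.
1349.76 mL is within the express courier limit of 2 L for Category FL.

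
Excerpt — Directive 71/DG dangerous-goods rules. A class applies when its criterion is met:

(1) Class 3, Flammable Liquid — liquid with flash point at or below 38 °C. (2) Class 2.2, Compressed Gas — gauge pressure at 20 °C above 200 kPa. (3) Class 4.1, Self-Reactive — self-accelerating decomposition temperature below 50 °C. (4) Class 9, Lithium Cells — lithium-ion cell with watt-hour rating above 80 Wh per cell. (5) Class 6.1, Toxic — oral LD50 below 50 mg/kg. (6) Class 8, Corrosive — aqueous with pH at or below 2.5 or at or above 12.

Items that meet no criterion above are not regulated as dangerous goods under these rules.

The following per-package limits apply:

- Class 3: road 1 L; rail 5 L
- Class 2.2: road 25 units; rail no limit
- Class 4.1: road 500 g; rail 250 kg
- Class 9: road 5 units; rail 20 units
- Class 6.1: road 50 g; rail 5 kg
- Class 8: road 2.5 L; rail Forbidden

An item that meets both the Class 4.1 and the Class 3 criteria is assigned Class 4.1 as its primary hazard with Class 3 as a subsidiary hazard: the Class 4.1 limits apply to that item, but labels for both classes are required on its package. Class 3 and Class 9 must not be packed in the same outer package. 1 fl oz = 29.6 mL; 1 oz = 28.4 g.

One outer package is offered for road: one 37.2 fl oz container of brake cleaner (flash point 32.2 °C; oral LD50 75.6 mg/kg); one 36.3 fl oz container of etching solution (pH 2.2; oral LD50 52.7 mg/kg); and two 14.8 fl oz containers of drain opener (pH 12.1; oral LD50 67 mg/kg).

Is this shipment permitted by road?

No

Flash point 32.2 °C meets the Class 3 criterion (Flammable Liquid), so the brake cleaner is Class 3.
pH 2.2 meets the Class 8 criterion (Corrosive), so the etching solution is Class 8.
pH 12.1 meets the Class 8 criterion (Corrosive), so the drain opener is Class 8.
Class 8 net quantity: (one 36.3 fl oz container = 1074.48 mL) + (two 14.8 fl oz containers = 876.16 mL) = 1950.64 mL.
1950.64 mL is within the road limit of 2.5 L for Class 8.
Class 3 quantity: one 37.2 fl oz container = 1101.12 mL.
1101.12 mL > 1 L (road limit, Class 3) — over the limit.
The segregation rule (Class 3 with Class 9) does not apply to Class 8 with Class 3.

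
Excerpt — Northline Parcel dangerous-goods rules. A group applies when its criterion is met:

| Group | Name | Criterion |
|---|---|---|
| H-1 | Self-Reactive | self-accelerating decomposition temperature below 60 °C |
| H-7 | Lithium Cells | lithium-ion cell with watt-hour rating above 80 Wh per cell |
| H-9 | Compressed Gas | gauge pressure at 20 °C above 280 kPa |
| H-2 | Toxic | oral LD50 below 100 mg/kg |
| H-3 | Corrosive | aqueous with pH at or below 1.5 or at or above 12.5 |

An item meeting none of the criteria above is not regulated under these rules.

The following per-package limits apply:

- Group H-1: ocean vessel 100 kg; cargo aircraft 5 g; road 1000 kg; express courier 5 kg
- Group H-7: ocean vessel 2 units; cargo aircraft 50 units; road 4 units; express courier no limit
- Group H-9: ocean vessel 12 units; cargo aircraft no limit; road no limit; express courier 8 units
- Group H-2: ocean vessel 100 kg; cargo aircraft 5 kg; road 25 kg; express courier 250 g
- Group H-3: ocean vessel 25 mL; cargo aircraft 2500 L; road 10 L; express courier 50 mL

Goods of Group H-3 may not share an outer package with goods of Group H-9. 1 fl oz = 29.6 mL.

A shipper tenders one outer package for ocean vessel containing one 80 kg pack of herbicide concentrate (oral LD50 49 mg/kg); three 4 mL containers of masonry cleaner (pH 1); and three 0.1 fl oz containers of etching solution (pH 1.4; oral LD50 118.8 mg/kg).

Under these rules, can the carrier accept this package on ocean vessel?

The herbicide concentrate has oral LD50 49 mg/kg, which is < 100 mg/kg, so it is Group H-2 (Toxic).
With pH 1 (≤ 1.5), the masonry cleaner falls in Group H-3.
pH 1.4 meets the Group H-3 criterion (Corrosive), so the etching solution is Group H-3.
Group H-3 net quantity: (three 4 mL containers = 12 mL) + (three 0.1 fl oz containers = 8.88 mL) = 20.88 mL.
That is within the Group H-3 ocean vessel limit of 25 mL.
Group H-2 quantity: 80 kg.
80 kg ≤ 100 kg (ocean vessel limit, Group H-2) — within limit.
The segregation rule (Group H-3 with Group H-9) does not apply to Group H-3 with Group H-2.
Every hazard group is within its ocean vessel limit and no segregation rule is violated.

Yes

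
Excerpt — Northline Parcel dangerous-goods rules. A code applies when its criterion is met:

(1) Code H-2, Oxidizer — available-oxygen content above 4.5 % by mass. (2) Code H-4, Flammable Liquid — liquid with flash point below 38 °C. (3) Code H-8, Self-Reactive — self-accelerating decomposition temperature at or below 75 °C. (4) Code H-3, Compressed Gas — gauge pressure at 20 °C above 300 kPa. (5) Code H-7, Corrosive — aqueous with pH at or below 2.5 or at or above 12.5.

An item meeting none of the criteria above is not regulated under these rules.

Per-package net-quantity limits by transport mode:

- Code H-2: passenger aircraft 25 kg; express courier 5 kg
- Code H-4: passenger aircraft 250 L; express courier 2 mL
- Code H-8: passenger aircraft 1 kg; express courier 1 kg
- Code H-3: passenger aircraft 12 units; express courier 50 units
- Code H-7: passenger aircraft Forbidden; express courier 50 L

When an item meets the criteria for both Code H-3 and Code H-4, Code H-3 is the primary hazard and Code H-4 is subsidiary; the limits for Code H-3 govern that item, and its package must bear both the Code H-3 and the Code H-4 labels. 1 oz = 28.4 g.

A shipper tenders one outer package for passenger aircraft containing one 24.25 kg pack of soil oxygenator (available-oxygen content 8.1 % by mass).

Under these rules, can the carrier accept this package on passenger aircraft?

Yes

With available-oxygen content 8.1 % by mass (> 4.5 % by mass), the soil oxygenator falls in Code H-2.
Code H-2 quantity: 24.25 kg.
24.25 kg is within the passenger aircraft limit of 25 kg for Code H-2.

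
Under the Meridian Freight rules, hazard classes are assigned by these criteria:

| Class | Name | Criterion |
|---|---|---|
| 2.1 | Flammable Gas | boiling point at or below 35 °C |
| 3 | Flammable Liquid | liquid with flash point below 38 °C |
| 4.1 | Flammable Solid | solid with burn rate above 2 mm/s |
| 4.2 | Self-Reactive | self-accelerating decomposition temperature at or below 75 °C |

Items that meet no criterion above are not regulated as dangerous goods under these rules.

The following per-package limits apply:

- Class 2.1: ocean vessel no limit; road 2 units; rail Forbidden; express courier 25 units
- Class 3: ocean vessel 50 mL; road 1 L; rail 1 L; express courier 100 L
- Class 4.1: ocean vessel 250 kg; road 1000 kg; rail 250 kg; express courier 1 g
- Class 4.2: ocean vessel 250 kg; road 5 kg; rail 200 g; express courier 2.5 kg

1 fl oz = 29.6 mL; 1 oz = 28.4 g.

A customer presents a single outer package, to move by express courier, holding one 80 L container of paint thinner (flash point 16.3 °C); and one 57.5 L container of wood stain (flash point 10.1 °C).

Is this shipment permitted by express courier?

With flash point 16.3 °C (< 38 °C), the paint thinner falls in Class 3.
With flash point 10.1 °C (< 38 °C), the wood stain falls in Class 3.
Total Class 3: 80 L + 57.5 L = 137.5 L.
That exceeds the Class 3 express courier limit of 100 L.

No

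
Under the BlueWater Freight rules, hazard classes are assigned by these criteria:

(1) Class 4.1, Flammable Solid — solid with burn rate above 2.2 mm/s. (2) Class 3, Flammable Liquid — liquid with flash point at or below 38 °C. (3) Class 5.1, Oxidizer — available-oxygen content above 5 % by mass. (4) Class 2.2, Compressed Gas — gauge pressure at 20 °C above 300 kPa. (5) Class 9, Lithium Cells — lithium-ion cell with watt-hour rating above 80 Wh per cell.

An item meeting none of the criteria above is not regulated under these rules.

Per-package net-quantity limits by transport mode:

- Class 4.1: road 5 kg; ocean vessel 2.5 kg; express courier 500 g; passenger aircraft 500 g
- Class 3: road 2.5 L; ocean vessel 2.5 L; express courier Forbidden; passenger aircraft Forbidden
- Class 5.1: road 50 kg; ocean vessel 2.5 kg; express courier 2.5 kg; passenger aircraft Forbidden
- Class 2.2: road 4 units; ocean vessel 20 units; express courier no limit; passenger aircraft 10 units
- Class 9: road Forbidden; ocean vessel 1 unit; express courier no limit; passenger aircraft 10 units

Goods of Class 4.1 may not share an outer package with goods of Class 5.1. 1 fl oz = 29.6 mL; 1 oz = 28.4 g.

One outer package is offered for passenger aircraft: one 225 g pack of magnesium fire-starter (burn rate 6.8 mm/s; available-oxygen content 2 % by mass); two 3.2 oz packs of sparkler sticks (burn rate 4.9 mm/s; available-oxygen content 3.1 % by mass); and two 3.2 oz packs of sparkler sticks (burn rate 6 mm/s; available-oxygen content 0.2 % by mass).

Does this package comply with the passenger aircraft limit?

The magnesium fire-starter has burn rate 6.8 mm/s, which is > 2.2 mm/s, so it is Class 4.1 (Flammable Solid).
The sparkler sticks have burn rate 4.9 mm/s, which is > 2.2 mm/s, so they are Class 4.1 (Flammable Solid).
Burn rate 6 mm/s meets the Class 4.1 criterion (Flammable Solid), so the sparkler sticks are Class 4.1.
Class 4.1 net quantity: 225 g + (two 3.2 oz packs = 181.76 g) + (two 3.2 oz packs = 181.76 g) = 588.52 g.
588.52 g > 500 g (passenger aircraft limit, Class 4.1) — over the limit.

No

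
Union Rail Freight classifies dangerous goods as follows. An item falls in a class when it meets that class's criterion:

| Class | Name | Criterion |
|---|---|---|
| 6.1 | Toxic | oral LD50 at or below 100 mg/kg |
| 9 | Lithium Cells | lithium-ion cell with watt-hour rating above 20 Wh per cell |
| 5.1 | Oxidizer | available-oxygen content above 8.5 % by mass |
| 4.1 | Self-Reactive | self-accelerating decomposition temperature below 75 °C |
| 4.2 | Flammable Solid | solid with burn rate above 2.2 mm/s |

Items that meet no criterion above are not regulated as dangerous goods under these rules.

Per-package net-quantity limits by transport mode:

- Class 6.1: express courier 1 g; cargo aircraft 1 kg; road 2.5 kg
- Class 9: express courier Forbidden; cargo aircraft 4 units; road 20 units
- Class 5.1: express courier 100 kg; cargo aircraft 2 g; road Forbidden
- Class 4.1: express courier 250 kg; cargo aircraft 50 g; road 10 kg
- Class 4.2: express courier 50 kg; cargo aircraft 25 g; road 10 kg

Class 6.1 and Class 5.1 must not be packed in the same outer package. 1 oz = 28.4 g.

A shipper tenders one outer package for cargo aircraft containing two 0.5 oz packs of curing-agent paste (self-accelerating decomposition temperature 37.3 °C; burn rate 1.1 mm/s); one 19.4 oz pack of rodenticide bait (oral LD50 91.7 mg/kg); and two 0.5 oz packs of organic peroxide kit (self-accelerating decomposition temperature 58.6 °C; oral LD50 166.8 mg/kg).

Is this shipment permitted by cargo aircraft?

No

The curing-agent paste has self-accelerating decomposition temperature 37.3 °C, which is < 75 °C, so it is Class 4.1 (Self-Reactive).
Rodenticide bait: oral LD50 91.7 mg/kg ≤ 100 mg/kg → Class 6.1 (Toxic).
Organic peroxide kit: self-accelerating decomposition temperature 58.6 °C < 75 °C → Class 4.1 (Self-Reactive).
Total Class 4.1: (two 0.5 oz packs = 28.4 g) + (two 0.5 oz packs = 28.4 g) = 56.8 g.
56.8 g exceeds the cargo aircraft limit of 50 g for Class 4.1.
Class 6.1 quantity: one 19.4 oz pack = 550.96 g.
That is within the Class 6.1 cargo aircraft limit of 1 kg.
The segregation rule (Class 6.1 with Class 5.1) does not apply to Class 4.1 with Class 6.1.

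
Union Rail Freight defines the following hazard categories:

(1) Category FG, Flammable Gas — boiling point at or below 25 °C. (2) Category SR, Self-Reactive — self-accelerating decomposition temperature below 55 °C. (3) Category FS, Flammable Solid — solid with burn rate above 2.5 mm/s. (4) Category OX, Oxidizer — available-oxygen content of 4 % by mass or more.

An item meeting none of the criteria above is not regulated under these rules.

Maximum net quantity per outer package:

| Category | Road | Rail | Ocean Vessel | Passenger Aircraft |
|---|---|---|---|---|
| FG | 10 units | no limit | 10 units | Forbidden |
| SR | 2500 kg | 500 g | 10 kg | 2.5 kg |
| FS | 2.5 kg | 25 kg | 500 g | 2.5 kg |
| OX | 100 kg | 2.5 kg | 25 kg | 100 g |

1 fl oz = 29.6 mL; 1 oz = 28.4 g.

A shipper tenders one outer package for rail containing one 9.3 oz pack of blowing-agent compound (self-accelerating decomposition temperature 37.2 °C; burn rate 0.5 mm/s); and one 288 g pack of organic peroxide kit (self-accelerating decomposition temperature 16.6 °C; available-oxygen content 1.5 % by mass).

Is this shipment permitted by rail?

Self-accelerating decomposition temperature 37.2 °C meets the Category SR criterion (Self-Reactive), so the blowing-agent compound is Category SR.
Self-accelerating decomposition temperature 16.6 °C meets the Category SR criterion (Self-Reactive), so the organic peroxide kit is Category SR.
Total Category SR: (one 9.3 oz pack = 264.12 g) + 288 g = 552.12 g.
552.12 g exceeds the rail limit of 500 g for Category SR.

No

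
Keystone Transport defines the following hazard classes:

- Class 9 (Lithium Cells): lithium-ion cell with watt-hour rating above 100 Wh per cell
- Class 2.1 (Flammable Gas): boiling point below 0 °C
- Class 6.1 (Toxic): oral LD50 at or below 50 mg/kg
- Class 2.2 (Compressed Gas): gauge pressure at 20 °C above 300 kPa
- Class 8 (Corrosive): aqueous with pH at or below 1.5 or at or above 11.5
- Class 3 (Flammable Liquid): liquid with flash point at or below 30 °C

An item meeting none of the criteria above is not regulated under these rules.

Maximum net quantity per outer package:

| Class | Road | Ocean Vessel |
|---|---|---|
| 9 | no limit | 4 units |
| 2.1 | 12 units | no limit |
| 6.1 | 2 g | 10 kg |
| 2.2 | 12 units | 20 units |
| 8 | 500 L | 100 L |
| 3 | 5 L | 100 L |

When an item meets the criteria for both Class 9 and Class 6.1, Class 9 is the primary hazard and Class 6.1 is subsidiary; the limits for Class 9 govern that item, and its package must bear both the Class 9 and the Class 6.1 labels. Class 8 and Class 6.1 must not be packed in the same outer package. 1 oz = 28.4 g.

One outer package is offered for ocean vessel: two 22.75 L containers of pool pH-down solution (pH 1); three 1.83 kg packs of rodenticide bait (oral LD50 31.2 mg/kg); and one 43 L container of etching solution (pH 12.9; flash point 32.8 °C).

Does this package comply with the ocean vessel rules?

With pH 1 (≤ 1.5), the pool pH-down solution falls in Class 8.
The rodenticide bait has oral LD50 31.2 mg/kg, which is ≤ 50 mg/kg, so it is Class 6.1 (Toxic).
pH 12.9 meets the Class 8 criterion (Corrosive), so the etching solution is Class 8.
Total Class 8: (two 22.75 L containers = 45.5 L) + 43 L = 88.5 L.
That is within the Class 8 ocean vessel limit of 100 L.
Class 6.1 quantity: three 1.83 kg packs = 5.49 kg.
That is within the Class 6.1 ocean vessel limit of 10 kg.
Class 8 and Class 6.1 may not share an outer package.

No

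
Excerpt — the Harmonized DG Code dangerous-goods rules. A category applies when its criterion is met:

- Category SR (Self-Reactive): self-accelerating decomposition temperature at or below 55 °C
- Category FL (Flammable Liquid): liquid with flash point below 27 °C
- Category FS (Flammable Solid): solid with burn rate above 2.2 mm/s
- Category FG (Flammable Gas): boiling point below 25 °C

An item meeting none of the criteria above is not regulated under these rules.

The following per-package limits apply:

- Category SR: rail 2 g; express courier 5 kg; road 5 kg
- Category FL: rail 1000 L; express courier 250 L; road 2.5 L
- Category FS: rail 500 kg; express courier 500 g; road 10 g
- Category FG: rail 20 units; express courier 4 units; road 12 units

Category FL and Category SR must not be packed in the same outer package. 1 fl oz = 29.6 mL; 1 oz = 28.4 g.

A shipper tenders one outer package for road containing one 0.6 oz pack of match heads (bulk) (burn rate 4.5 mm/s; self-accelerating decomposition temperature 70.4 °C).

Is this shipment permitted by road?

The match heads (bulk) have burn rate 4.5 mm/s, which is > 2.2 mm/s, so they are Category FS (Flammable Solid).
Category FS quantity: one 0.6 oz pack = 17.04 g.
17.04 g > 10 g (road limit, Category FS) — over the limit.

No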